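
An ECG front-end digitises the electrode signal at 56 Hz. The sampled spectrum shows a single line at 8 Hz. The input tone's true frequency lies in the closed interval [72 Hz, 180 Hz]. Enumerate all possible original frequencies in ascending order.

104 Hz, 120 Hz, 160 Hz, 176 Hz

Frequencies that alias to 8 Hz are k·fs ± 8 Hz for integer k ≥ 0.
k=0: 8 Hz.
k=1: 48 Hz, 64 Hz.
k=2: 104 Hz, 120 Hz.
k=3: 160 Hz, 176 Hz.
k=4: 216 Hz, 232 Hz.
Within [72 Hz, 180 Hz]: 104 Hz, 120 Hz, 160 Hz, 176 Hz.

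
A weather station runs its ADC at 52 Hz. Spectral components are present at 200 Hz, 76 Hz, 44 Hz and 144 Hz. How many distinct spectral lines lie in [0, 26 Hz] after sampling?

3

fs/2 = 26 Hz.
200 Hz mod fs = 44 Hz.
44 Hz > fs/2 = 26 Hz, folds to fs − 44 Hz = 8 Hz.
76 Hz mod fs = 24 Hz.
24 Hz ≤ fs/2 = 26 Hz, appears at 24 Hz.
44 Hz > fs/2 = 26 Hz, folds to fs − 44 Hz = 8 Hz.
144 Hz mod fs = 40 Hz.
40 Hz > fs/2 = 26 Hz, folds to fs − 40 Hz = 12 Hz.
Distinct values: {8 Hz, 12 Hz, 24 Hz} → 3.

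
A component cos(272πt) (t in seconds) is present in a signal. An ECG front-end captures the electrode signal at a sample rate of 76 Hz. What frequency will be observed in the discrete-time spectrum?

16 Hz

ω = 272π rad/s → f = ω/(2π) = 136 Hz.
136 Hz mod fs = 60 Hz.
60 Hz > fs/2 = 38 Hz, folds to fs − 60 Hz = 16 Hz.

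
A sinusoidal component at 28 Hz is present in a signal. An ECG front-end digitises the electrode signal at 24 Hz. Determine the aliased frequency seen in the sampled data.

28 Hz mod fs = 4 Hz.
4 Hz ≤ fs/2 = 12 Hz, appears at 4 Hz.

4 Hz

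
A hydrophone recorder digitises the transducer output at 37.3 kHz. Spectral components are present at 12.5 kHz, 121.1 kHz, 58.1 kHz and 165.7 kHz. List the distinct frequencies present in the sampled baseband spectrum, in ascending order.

fs/2 = 18.65 kHz.
12.5 kHz ≤ fs/2 = 18.65 kHz, passes unchanged.
121.1 kHz mod fs = 9.2 kHz.
9.2 kHz ≤ fs/2 = 18.65 kHz, appears at 9.2 kHz.
58.1 kHz mod fs = 20.8 kHz.
20.8 kHz > fs/2 = 18.65 kHz, folds to fs − 20.8 kHz = 16.5 kHz.
165.7 kHz mod fs = 16.5 kHz.
16.5 kHz ≤ fs/2 = 18.65 kHz, appears at 16.5 kHz.
Distinct values: {9.2 kHz, 12.5 kHz, 16.5 kHz}.

9.2 kHz, 12.5 kHz, 16.5 kHz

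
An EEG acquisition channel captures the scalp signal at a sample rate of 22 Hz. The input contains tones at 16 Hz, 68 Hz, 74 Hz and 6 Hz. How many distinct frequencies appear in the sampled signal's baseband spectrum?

3

fs/2 = 11 Hz.
16 Hz > fs/2 = 11 Hz, folds to fs − 16 Hz = 6 Hz.
68 Hz mod fs = 2 Hz.
2 Hz ≤ fs/2 = 11 Hz, appears at 2 Hz.
74 Hz mod fs = 8 Hz.
8 Hz ≤ fs/2 = 11 Hz, appears at 8 Hz.
6 Hz ≤ fs/2 = 11 Hz, passes unchanged.
Distinct values: {2 Hz, 6 Hz, 8 Hz} → 3.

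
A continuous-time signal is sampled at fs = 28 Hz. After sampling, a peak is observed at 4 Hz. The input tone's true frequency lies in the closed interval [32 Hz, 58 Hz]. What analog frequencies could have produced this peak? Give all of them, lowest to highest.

Frequencies that alias to 4 Hz are k·fs ± 4 Hz for integer k ≥ 0.
k=0: 4 Hz.
k=1: 24 Hz, 32 Hz.
k=2: 52 Hz, 60 Hz.
k=3: 80 Hz, 88 Hz.
Within [32 Hz, 58 Hz]: 32 Hz, 52 Hz.

32 Hz, 52 Hz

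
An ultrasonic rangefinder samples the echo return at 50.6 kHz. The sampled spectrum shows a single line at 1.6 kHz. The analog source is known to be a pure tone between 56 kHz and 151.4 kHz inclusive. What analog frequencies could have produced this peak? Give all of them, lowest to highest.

Frequencies that alias to 1.6 kHz are k·fs ± 1.6 kHz for integer k ≥ 0.
k=0: 1.6 kHz.
k=1: 49 kHz, 52.2 kHz.
k=2: 99.6 kHz, 102.8 kHz.
k=3: 150.2 kHz, 153.4 kHz.
k=4: 200.8 kHz, 204 kHz.
Within [56 kHz, 151.4 kHz]: 99.6 kHz, 102.8 kHz, 150.2 kHz.

99.6 kHz, 102.8 kHz, 150.2 kHz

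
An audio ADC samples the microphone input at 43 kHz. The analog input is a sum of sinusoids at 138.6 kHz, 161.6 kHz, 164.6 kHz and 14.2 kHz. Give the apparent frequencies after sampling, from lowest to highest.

7.4 kHz, 9.6 kHz, 10.4 kHz, 14.2 kHz

fs/2 = 21.5 kHz.
138.6 kHz mod fs = 9.6 kHz.
9.6 kHz ≤ fs/2 = 21.5 kHz, appears at 9.6 kHz.
161.6 kHz mod fs = 32.6 kHz.
32.6 kHz > fs/2 = 21.5 kHz, folds to fs − 32.6 kHz = 10.4 kHz.
164.6 kHz mod fs = 35.6 kHz.
35.6 kHz > fs/2 = 21.5 kHz, folds to fs − 35.6 kHz = 7.4 kHz.
14.2 kHz ≤ fs/2 = 21.5 kHz, passes unchanged.
Distinct values: {7.4 kHz, 9.6 kHz, 10.4 kHz, 14.2 kHz}.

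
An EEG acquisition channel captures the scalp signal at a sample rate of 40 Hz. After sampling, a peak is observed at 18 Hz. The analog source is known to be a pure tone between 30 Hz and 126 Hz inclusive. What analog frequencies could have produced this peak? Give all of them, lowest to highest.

Frequencies that alias to 18 Hz are k·fs ± 18 Hz for integer k ≥ 0.
k=0: 18 Hz.
k=1: 22 Hz, 58 Hz.
k=2: 62 Hz, 98 Hz.
k=3: 102 Hz, 138 Hz.
k=4: 142 Hz, 178 Hz.
Within [30 Hz, 126 Hz]: 58 Hz, 62 Hz, 98 Hz, 102 Hz.

58 Hz, 62 Hz, 98 Hz, 102 Hz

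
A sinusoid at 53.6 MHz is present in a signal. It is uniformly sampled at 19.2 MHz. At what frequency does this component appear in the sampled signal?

53.6 MHz mod fs = 15.2 MHz.
15.2 MHz > fs/2 = 9.6 MHz, folds to fs − 15.2 MHz = 4 MHz.

4 MHz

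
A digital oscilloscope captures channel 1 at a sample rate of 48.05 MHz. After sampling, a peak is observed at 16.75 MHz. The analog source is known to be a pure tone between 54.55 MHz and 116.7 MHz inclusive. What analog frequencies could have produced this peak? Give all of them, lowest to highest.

Frequencies that alias to 16.75 MHz are k·fs ± 16.75 MHz for integer k ≥ 0.
k=0: 16.75 MHz.
k=1: 31.3 MHz, 64.8 MHz.
k=2: 79.35 MHz, 112.85 MHz.
k=3: 127.4 MHz, 160.9 MHz.
Within [54.55 MHz, 116.7 MHz]: 64.8 MHz, 79.35 MHz, 112.85 MHz.

64.8 MHz, 79.35 MHz, 112.85 MHz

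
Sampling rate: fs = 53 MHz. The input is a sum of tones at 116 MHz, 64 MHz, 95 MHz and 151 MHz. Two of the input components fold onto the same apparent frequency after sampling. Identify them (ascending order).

fs/2 = 26.5 MHz.
116 MHz mod fs = 10 MHz.
10 MHz ≤ fs/2 = 26.5 MHz, appears at 10 MHz.
64 MHz mod fs = 11 MHz.
11 MHz ≤ fs/2 = 26.5 MHz, appears at 11 MHz.
95 MHz mod fs = 42 MHz.
42 MHz > fs/2 = 26.5 MHz, folds to fs − 42 MHz = 11 MHz.
151 MHz mod fs = 45 MHz.
45 MHz > fs/2 = 26.5 MHz, folds to fs − 45 MHz = 8 MHz.
64 MHz and 95 MHz both map to 11 MHz.

64 MHz, 95 MHz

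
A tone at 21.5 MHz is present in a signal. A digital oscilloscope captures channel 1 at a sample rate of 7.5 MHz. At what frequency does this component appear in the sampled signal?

1 MHz

21.5 MHz mod fs = 6.5 MHz.
6.5 MHz > fs/2 = 3.75 MHz, folds to fs − 6.5 MHz = 1 MHz.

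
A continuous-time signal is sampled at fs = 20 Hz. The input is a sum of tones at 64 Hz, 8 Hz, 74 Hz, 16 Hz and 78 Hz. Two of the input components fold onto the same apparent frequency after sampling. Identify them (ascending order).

16 Hz, 64 Hz

fs/2 = 10 Hz.
64 Hz mod fs = 4 Hz.
4 Hz ≤ fs/2 = 10 Hz, appears at 4 Hz.
8 Hz ≤ fs/2 = 10 Hz, passes unchanged.
74 Hz mod fs = 14 Hz.
14 Hz > fs/2 = 10 Hz, folds to fs − 14 Hz = 6 Hz.
16 Hz > fs/2 = 10 Hz, folds to fs − 16 Hz = 4 Hz.
78 Hz mod fs = 18 Hz.
18 Hz > fs/2 = 10 Hz, folds to fs − 18 Hz = 2 Hz.
16 Hz and 64 Hz both map to 4 Hz.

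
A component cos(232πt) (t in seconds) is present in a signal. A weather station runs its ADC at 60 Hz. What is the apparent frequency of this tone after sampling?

4 Hz

ω = 232π rad/s → f = ω/(2π) = 116 Hz.
116 Hz mod fs = 56 Hz.
56 Hz > fs/2 = 30 Hz, folds to fs − 56 Hz = 4 Hz.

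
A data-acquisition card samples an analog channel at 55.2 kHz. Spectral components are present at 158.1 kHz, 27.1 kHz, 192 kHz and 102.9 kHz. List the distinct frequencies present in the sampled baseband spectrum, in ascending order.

fs/2 = 27.6 kHz.
158.1 kHz mod fs = 47.7 kHz.
47.7 kHz > fs/2 = 27.6 kHz, folds to fs − 47.7 kHz = 7.5 kHz.
27.1 kHz ≤ fs/2 = 27.6 kHz, passes unchanged.
192 kHz mod fs = 26.4 kHz.
26.4 kHz ≤ fs/2 = 27.6 kHz, appears at 26.4 kHz.
102.9 kHz mod fs = 47.7 kHz.
47.7 kHz > fs/2 = 27.6 kHz, folds to fs − 47.7 kHz = 7.5 kHz.
Distinct values: {7.5 kHz, 26.4 kHz, 27.1 kHz}.

7.5 kHz, 26.4 kHz, 27.1 kHz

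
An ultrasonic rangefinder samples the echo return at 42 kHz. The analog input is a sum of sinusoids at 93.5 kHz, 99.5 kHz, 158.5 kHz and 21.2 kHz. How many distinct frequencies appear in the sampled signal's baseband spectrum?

fs/2 = 21 kHz.
93.5 kHz mod fs = 9.5 kHz.
9.5 kHz ≤ fs/2 = 21 kHz, appears at 9.5 kHz.
99.5 kHz mod fs = 15.5 kHz.
15.5 kHz ≤ fs/2 = 21 kHz, appears at 15.5 kHz.
158.5 kHz mod fs = 32.5 kHz.
32.5 kHz > fs/2 = 21 kHz, folds to fs − 32.5 kHz = 9.5 kHz.
21.2 kHz > fs/2 = 21 kHz, folds to fs − 21.2 kHz = 20.8 kHz.
Distinct values: {9.5 kHz, 15.5 kHz, 20.8 kHz} → 3.

3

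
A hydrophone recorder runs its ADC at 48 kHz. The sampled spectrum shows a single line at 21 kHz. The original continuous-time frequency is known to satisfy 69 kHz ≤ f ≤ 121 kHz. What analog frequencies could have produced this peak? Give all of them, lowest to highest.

69 kHz, 75 kHz, 117 kHz

Frequencies that alias to 21 kHz are k·fs ± 21 kHz for integer k ≥ 0.
k=0: 21 kHz.
k=1: 27 kHz, 69 kHz.
k=2: 75 kHz, 117 kHz.
k=3: 123 kHz, 165 kHz.
Within [69 kHz, 121 kHz]: 69 kHz, 75 kHz, 117 kHz.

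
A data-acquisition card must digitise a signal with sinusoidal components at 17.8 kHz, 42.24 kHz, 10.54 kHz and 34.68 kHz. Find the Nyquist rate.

Highest-frequency component: 42.24 kHz.
Nyquist rate = 2 × 42.24 kHz = 84.48 kHz.

84.48 kHz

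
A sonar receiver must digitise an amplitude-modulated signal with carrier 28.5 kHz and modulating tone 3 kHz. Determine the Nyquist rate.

63 kHz

AM sidebands sit at fc ± fm = 25.5 kHz and 31.5 kHz.
Highest-frequency component: 31.5 kHz.
Nyquist rate = 2 × 31.5 kHz = 63 kHz.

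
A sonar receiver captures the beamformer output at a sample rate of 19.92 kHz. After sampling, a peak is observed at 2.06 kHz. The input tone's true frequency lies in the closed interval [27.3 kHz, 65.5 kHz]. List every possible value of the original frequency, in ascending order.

Frequencies that alias to 2.06 kHz are k·fs ± 2.06 kHz for integer k ≥ 0.
k=0: 2.06 kHz.
k=1: 17.86 kHz, 21.98 kHz.
k=2: 37.78 kHz, 41.9 kHz.
k=3: 57.7 kHz, 61.82 kHz.
k=4: 77.62 kHz, 81.74 kHz.
Within [27.3 kHz, 65.5 kHz]: 37.78 kHz, 41.9 kHz, 57.7 kHz, 61.82 kHz.

37.78 kHz, 41.9 kHz, 57.7 kHz, 61.82 kHz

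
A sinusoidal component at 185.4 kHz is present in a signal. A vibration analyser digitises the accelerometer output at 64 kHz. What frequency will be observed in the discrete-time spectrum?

6.6 kHz

185.4 kHz mod fs = 57.4 kHz.
57.4 kHz > fs/2 = 32 kHz, folds to fs − 57.4 kHz = 6.6 kHz.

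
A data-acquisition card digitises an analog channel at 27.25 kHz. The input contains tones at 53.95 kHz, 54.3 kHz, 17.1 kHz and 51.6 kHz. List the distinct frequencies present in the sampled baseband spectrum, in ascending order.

fs/2 = 13.625 kHz.
53.95 kHz mod fs = 26.7 kHz.
26.7 kHz > fs/2 = 13.625 kHz, folds to fs − 26.7 kHz = 0.55 kHz.
54.3 kHz mod fs = 27.05 kHz.
27.05 kHz > fs/2 = 13.625 kHz, folds to fs − 27.05 kHz = 0.2 kHz.
17.1 kHz > fs/2 = 13.625 kHz, folds to fs − 17.1 kHz = 10.15 kHz.
51.6 kHz mod fs = 24.35 kHz.
24.35 kHz > fs/2 = 13.625 kHz, folds to fs − 24.35 kHz = 2.9 kHz.
Distinct values: {0.2 kHz, 0.55 kHz, 2.9 kHz, 10.15 kHz}.

0.2 kHz, 0.55 kHz, 2.9 kHz, 10.15 kHz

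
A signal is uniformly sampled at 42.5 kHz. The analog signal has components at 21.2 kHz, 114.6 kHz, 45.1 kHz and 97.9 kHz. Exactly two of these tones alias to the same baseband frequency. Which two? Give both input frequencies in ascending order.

97.9 kHz, 114.6 kHz

fs/2 = 21.25 kHz.
21.2 kHz ≤ fs/2 = 21.25 kHz, passes unchanged.
114.6 kHz mod fs = 29.6 kHz.
29.6 kHz > fs/2 = 21.25 kHz, folds to fs − 29.6 kHz = 12.9 kHz.
45.1 kHz mod fs = 2.6 kHz.
2.6 kHz ≤ fs/2 = 21.25 kHz, appears at 2.6 kHz.
97.9 kHz mod fs = 12.9 kHz.
12.9 kHz ≤ fs/2 = 21.25 kHz, appears at 12.9 kHz.
97.9 kHz and 114.6 kHz both map to 12.9 kHz.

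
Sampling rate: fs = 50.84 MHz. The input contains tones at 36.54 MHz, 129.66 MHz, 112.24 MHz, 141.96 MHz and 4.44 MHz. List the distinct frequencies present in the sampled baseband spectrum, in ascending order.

4.44 MHz, 10.56 MHz, 14.3 MHz, 22.86 MHz

fs/2 = 25.42 MHz.
36.54 MHz > fs/2 = 25.42 MHz, folds to fs − 36.54 MHz = 14.3 MHz.
129.66 MHz mod fs = 27.98 MHz.
27.98 MHz > fs/2 = 25.42 MHz, folds to fs − 27.98 MHz = 22.86 MHz.
112.24 MHz mod fs = 10.56 MHz.
10.56 MHz ≤ fs/2 = 25.42 MHz, appears at 10.56 MHz.
141.96 MHz mod fs = 40.28 MHz.
40.28 MHz > fs/2 = 25.42 MHz, folds to fs − 40.28 MHz = 10.56 MHz.
4.44 MHz ≤ fs/2 = 25.42 MHz, passes unchanged.
Distinct values: {4.44 MHz, 10.56 MHz, 14.3 MHz, 22.86 MHz}.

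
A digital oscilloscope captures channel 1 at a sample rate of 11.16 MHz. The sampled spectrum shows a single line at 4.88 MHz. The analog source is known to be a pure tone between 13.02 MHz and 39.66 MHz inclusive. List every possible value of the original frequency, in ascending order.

Frequencies that alias to 4.88 MHz are k·fs ± 4.88 MHz for integer k ≥ 0.
k=0: 4.88 MHz.
k=1: 6.28 MHz, 16.04 MHz.
k=2: 17.44 MHz, 27.2 MHz.
k=3: 28.6 MHz, 38.36 MHz.
k=4: 39.76 MHz, 49.52 MHz.
Within [13.02 MHz, 39.66 MHz]: 16.04 MHz, 17.44 MHz, 27.2 MHz, 28.6 MHz, 38.36 MHz.

16.04 MHz, 17.44 MHz, 27.2 MHz, 28.6 MHz, 38.36 MHz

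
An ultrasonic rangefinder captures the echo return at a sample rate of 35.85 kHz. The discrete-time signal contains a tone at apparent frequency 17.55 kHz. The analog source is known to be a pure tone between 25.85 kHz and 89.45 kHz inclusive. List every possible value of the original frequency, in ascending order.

53.4 kHz, 54.15 kHz, 89.25 kHz

Frequencies that alias to 17.55 kHz are k·fs ± 17.55 kHz for integer k ≥ 0.
k=0: 17.55 kHz.
k=1: 18.3 kHz, 53.4 kHz.
k=2: 54.15 kHz, 89.25 kHz.
k=3: 90 kHz, 125.1 kHz.
Within [25.85 kHz, 89.45 kHz]: 53.4 kHz, 54.15 kHz, 89.25 kHz.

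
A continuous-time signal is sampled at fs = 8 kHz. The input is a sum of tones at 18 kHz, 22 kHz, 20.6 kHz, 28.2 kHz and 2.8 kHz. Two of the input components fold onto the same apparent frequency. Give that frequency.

fs/2 = 4 kHz.
18 kHz mod fs = 2 kHz.
2 kHz ≤ fs/2 = 4 kHz, appears at 2 kHz.
22 kHz mod fs = 6 kHz.
6 kHz > fs/2 = 4 kHz, folds to fs − 6 kHz = 2 kHz.
20.6 kHz mod fs = 4.6 kHz.
4.6 kHz > fs/2 = 4 kHz, folds to fs − 4.6 kHz = 3.4 kHz.
28.2 kHz mod fs = 4.2 kHz.
4.2 kHz > fs/2 = 4 kHz, folds to fs − 4.2 kHz = 3.8 kHz.
2.8 kHz ≤ fs/2 = 4 kHz, passes unchanged.
18 kHz and 22 kHz both map to 2 kHz.

2 kHz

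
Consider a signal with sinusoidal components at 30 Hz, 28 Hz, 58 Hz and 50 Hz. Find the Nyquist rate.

Highest-frequency component: 58 Hz.
Nyquist rate = 2 × 58 Hz = 116 Hz.

116 Hz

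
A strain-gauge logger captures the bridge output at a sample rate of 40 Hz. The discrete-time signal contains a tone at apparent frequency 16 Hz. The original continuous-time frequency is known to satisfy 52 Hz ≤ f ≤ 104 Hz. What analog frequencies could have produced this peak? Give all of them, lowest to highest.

Frequencies that alias to 16 Hz are k·fs ± 16 Hz for integer k ≥ 0.
k=0: 16 Hz.
k=1: 24 Hz, 56 Hz.
k=2: 64 Hz, 96 Hz.
k=3: 104 Hz, 136 Hz.
k=4: 144 Hz, 176 Hz.
Within [52 Hz, 104 Hz]: 56 Hz, 64 Hz, 96 Hz, 104 Hz.

56 Hz, 64 Hz, 96 Hz, 104 Hz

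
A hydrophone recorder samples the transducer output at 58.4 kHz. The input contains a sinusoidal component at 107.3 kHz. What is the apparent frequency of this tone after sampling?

107.3 kHz mod fs = 48.9 kHz.
48.9 kHz > fs/2 = 29.2 kHz, folds to fs − 48.9 kHz = 9.5 kHz.

9.5 kHz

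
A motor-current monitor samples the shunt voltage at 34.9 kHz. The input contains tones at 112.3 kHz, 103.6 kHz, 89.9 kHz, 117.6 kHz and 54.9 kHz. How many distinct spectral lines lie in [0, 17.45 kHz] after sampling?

fs/2 = 17.45 kHz.
112.3 kHz mod fs = 7.6 kHz.
7.6 kHz ≤ fs/2 = 17.45 kHz, appears at 7.6 kHz.
103.6 kHz mod fs = 33.8 kHz.
33.8 kHz > fs/2 = 17.45 kHz, folds to fs − 33.8 kHz = 1.1 kHz.
89.9 kHz mod fs = 20.1 kHz.
20.1 kHz > fs/2 = 17.45 kHz, folds to fs − 20.1 kHz = 14.8 kHz.
117.6 kHz mod fs = 12.9 kHz.
12.9 kHz ≤ fs/2 = 17.45 kHz, appears at 12.9 kHz.
54.9 kHz mod fs = 20 kHz.
20 kHz > fs/2 = 17.45 kHz, folds to fs − 20 kHz = 14.9 kHz.
Distinct values: {1.1 kHz, 7.6 kHz, 12.9 kHz, 14.8 kHz, 14.9 kHz} → 5.

5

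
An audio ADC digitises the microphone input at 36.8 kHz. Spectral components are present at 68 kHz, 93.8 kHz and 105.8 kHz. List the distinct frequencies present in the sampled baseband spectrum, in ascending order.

4.6 kHz, 5.6 kHz, 16.6 kHz

fs/2 = 18.4 kHz.
68 kHz mod fs = 31.2 kHz.
31.2 kHz > fs/2 = 18.4 kHz, folds to fs − 31.2 kHz = 5.6 kHz.
93.8 kHz mod fs = 20.2 kHz.
20.2 kHz > fs/2 = 18.4 kHz, folds to fs − 20.2 kHz = 16.6 kHz.
105.8 kHz mod fs = 32.2 kHz.
32.2 kHz > fs/2 = 18.4 kHz, folds to fs − 32.2 kHz = 4.6 kHz.
Distinct values: {4.6 kHz, 5.6 kHz, 16.6 kHz}.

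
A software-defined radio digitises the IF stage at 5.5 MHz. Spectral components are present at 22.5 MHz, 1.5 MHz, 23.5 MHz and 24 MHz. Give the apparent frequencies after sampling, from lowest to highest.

0.5 MHz, 1.5 MHz, 2 MHz

fs/2 = 2.75 MHz.
22.5 MHz mod fs = 0.5 MHz.
0.5 MHz ≤ fs/2 = 2.75 MHz, appears at 0.5 MHz.
1.5 MHz ≤ fs/2 = 2.75 MHz, passes unchanged.
23.5 MHz mod fs = 1.5 MHz.
1.5 MHz ≤ fs/2 = 2.75 MHz, appears at 1.5 MHz.
24 MHz mod fs = 2 MHz.
2 MHz ≤ fs/2 = 2.75 MHz, appears at 2 MHz.
Distinct values: {0.5 MHz, 1.5 MHz, 2 MHz}.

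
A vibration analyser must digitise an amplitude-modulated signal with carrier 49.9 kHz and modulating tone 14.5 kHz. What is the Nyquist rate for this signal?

128.8 kHz

AM sidebands sit at fc ± fm = 35.4 kHz and 64.4 kHz.
Highest-frequency component: 64.4 kHz.
Nyquist rate = 2 × 64.4 kHz = 128.8 kHz.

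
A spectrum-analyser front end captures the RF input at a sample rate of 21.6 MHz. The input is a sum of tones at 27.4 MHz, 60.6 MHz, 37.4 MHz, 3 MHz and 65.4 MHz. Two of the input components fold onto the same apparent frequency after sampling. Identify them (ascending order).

fs/2 = 10.8 MHz.
27.4 MHz mod fs = 5.8 MHz.
5.8 MHz ≤ fs/2 = 10.8 MHz, appears at 5.8 MHz.
60.6 MHz mod fs = 17.4 MHz.
17.4 MHz > fs/2 = 10.8 MHz, folds to fs − 17.4 MHz = 4.2 MHz.
37.4 MHz mod fs = 15.8 MHz.
15.8 MHz > fs/2 = 10.8 MHz, folds to fs − 15.8 MHz = 5.8 MHz.
3 MHz ≤ fs/2 = 10.8 MHz, passes unchanged.
65.4 MHz mod fs = 0.6 MHz.
0.6 MHz ≤ fs/2 = 10.8 MHz, appears at 0.6 MHz.
27.4 MHz and 37.4 MHz both map to 5.8 MHz.

27.4 MHz, 37.4 MHz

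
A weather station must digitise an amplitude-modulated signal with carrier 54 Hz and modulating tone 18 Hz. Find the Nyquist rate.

144 Hz

AM sidebands sit at fc ± fm = 36 Hz and 72 Hz.
Highest-frequency component: 72 Hz.
Nyquist rate = 2 × 72 Hz = 144 Hz.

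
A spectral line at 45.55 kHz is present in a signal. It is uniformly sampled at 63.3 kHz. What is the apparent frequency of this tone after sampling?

17.75 kHz

45.55 kHz > fs/2 = 31.65 kHz, folds to fs − 45.55 kHz = 17.75 kHz.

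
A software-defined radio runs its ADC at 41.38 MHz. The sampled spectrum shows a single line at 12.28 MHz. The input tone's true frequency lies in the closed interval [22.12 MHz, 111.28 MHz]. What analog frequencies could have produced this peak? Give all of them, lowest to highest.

Frequencies that alias to 12.28 MHz are k·fs ± 12.28 MHz for integer k ≥ 0.
k=0: 12.28 MHz.
k=1: 29.1 MHz, 53.66 MHz.
k=2: 70.48 MHz, 95.04 MHz.
k=3: 111.86 MHz, 136.42 MHz.
Within [22.12 MHz, 111.28 MHz]: 29.1 MHz, 53.66 MHz, 70.48 MHz, 95.04 MHz.

29.1 MHz, 53.66 MHz, 70.48 MHz, 95.04 MHz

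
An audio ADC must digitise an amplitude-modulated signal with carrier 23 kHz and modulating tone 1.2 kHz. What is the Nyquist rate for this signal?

AM sidebands sit at fc ± fm = 21.8 kHz and 24.2 kHz.
Highest-frequency component: 24.2 kHz.
Nyquist rate = 2 × 24.2 kHz = 48.4 kHz.

48.4 kHz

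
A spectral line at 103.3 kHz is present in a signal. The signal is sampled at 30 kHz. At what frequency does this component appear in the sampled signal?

13.3 kHz

103.3 kHz mod fs = 13.3 kHz.
13.3 kHz ≤ fs/2 = 15 kHz, appears at 13.3 kHz.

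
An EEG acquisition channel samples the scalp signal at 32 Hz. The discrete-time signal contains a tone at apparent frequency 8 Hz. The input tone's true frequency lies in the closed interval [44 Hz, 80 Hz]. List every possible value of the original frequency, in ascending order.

Frequencies that alias to 8 Hz are k·fs ± 8 Hz for integer k ≥ 0.
k=0: 8 Hz.
k=1: 24 Hz, 40 Hz.
k=2: 56 Hz, 72 Hz.
k=3: 88 Hz, 104 Hz.
Within [44 Hz, 80 Hz]: 56 Hz, 72 Hz.

56 Hz, 72 Hz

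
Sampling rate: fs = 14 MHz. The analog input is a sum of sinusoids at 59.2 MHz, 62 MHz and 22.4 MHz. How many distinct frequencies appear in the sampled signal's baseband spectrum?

fs/2 = 7 MHz.
59.2 MHz mod fs = 3.2 MHz.
3.2 MHz ≤ fs/2 = 7 MHz, appears at 3.2 MHz.
62 MHz mod fs = 6 MHz.
6 MHz ≤ fs/2 = 7 MHz, appears at 6 MHz.
22.4 MHz mod fs = 8.4 MHz.
8.4 MHz > fs/2 = 7 MHz, folds to fs − 8.4 MHz = 5.6 MHz.
Distinct values: {3.2 MHz, 5.6 MHz, 6 MHz} → 3.

3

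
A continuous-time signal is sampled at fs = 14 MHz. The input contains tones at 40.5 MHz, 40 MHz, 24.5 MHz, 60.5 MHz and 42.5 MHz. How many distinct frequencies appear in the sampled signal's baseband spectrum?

5

fs/2 = 7 MHz.
40.5 MHz mod fs = 12.5 MHz.
12.5 MHz > fs/2 = 7 MHz, folds to fs − 12.5 MHz = 1.5 MHz.
40 MHz mod fs = 12 MHz.
12 MHz > fs/2 = 7 MHz, folds to fs − 12 MHz = 2 MHz.
24.5 MHz mod fs = 10.5 MHz.
10.5 MHz > fs/2 = 7 MHz, folds to fs − 10.5 MHz = 3.5 MHz.
60.5 MHz mod fs = 4.5 MHz.
4.5 MHz ≤ fs/2 = 7 MHz, appears at 4.5 MHz.
42.5 MHz mod fs = 0.5 MHz.
0.5 MHz ≤ fs/2 = 7 MHz, appears at 0.5 MHz.
Distinct values: {0.5 MHz, 1.5 MHz, 2 MHz, 3.5 MHz, 4.5 MHz} → 5.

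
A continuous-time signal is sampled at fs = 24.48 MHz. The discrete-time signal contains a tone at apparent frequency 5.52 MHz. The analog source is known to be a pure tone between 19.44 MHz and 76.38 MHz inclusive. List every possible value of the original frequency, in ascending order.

30 MHz, 43.44 MHz, 54.48 MHz, 67.92 MHz

Frequencies that alias to 5.52 MHz are k·fs ± 5.52 MHz for integer k ≥ 0.
k=0: 5.52 MHz.
k=1: 18.96 MHz, 30 MHz.
k=2: 43.44 MHz, 54.48 MHz.
k=3: 67.92 MHz, 78.96 MHz.
k=4: 92.4 MHz, 103.44 MHz.
Within [19.44 MHz, 76.38 MHz]: 30 MHz, 43.44 MHz, 54.48 MHz, 67.92 MHz.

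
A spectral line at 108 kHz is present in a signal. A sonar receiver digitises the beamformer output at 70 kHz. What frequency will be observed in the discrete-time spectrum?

32 kHz

108 kHz mod fs = 38 kHz.
38 kHz > fs/2 = 35 kHz, folds to fs − 38 kHz = 32 kHz.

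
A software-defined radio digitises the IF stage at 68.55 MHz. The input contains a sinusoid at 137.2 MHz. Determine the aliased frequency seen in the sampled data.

137.2 MHz mod fs = 0.1 MHz.
0.1 MHz ≤ fs/2 = 34.275 MHz, appears at 0.1 MHz.

0.1 MHz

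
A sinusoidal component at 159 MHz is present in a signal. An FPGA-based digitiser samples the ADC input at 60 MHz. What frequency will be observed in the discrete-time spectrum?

21 MHz

159 MHz mod fs = 39 MHz.
39 MHz > fs/2 = 30 MHz, folds to fs − 39 MHz = 21 MHz.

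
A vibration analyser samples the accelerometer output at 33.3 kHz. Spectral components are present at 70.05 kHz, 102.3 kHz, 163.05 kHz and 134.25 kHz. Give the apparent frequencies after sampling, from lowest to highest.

fs/2 = 16.65 kHz.
70.05 kHz mod fs = 3.45 kHz.
3.45 kHz ≤ fs/2 = 16.65 kHz, appears at 3.45 kHz.
102.3 kHz mod fs = 2.4 kHz.
2.4 kHz ≤ fs/2 = 16.65 kHz, appears at 2.4 kHz.
163.05 kHz mod fs = 29.85 kHz.
29.85 kHz > fs/2 = 16.65 kHz, folds to fs − 29.85 kHz = 3.45 kHz.
134.25 kHz mod fs = 1.05 kHz.
1.05 kHz ≤ fs/2 = 16.65 kHz, appears at 1.05 kHz.
Distinct values: {1.05 kHz, 2.4 kHz, 3.45 kHz}.

1.05 kHz, 2.4 kHz, 3.45 kHz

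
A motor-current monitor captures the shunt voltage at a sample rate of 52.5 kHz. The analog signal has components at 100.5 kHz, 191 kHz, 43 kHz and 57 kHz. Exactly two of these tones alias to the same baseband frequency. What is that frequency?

fs/2 = 26.25 kHz.
100.5 kHz mod fs = 48 kHz.
48 kHz > fs/2 = 26.25 kHz, folds to fs − 48 kHz = 4.5 kHz.
191 kHz mod fs = 33.5 kHz.
33.5 kHz > fs/2 = 26.25 kHz, folds to fs − 33.5 kHz = 19 kHz.
43 kHz > fs/2 = 26.25 kHz, folds to fs − 43 kHz = 9.5 kHz.
57 kHz mod fs = 4.5 kHz.
4.5 kHz ≤ fs/2 = 26.25 kHz, appears at 4.5 kHz.
57 kHz and 100.5 kHz both map to 4.5 kHz.

4.5 kHz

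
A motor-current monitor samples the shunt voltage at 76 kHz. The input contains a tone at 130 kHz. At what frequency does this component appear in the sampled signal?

22 kHz

130 kHz mod fs = 54 kHz.
54 kHz > fs/2 = 38 kHz, folds to fs − 54 kHz = 22 kHz.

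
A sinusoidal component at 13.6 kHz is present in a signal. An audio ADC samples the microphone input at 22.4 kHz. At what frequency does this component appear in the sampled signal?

13.6 kHz > fs/2 = 11.2 kHz, folds to fs − 13.6 kHz = 8.8 kHz.

8.8 kHz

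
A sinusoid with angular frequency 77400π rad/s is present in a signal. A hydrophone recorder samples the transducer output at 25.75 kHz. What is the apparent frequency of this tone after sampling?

ω = 77400π rad/s → f = ω/(2π) = 38700 Hz = 38.7 kHz.
38.7 kHz mod fs = 12.95 kHz.
12.95 kHz > fs/2 = 12.875 kHz, folds to fs − 12.95 kHz = 12.8 kHz.

12.8 kHz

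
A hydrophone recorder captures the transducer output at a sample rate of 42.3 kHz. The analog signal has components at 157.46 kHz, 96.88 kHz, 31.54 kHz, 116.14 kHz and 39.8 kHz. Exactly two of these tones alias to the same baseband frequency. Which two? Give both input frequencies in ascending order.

31.54 kHz, 116.14 kHz

fs/2 = 21.15 kHz.
157.46 kHz mod fs = 30.56 kHz.
30.56 kHz > fs/2 = 21.15 kHz, folds to fs − 30.56 kHz = 11.74 kHz.
96.88 kHz mod fs = 12.28 kHz.
12.28 kHz ≤ fs/2 = 21.15 kHz, appears at 12.28 kHz.
31.54 kHz > fs/2 = 21.15 kHz, folds to fs − 31.54 kHz = 10.76 kHz.
116.14 kHz mod fs = 31.54 kHz.
31.54 kHz > fs/2 = 21.15 kHz, folds to fs − 31.54 kHz = 10.76 kHz.
39.8 kHz > fs/2 = 21.15 kHz, folds to fs − 39.8 kHz = 2.5 kHz.
31.54 kHz and 116.14 kHz both map to 10.76 kHz.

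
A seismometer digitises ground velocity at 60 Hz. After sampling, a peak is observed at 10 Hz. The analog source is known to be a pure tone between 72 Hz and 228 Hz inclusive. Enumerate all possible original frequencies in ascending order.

Frequencies that alias to 10 Hz are k·fs ± 10 Hz for integer k ≥ 0.
k=0: 10 Hz.
k=1: 50 Hz, 70 Hz.
k=2: 110 Hz, 130 Hz.
k=3: 170 Hz, 190 Hz.
k=4: 230 Hz, 250 Hz.
Within [72 Hz, 228 Hz]: 110 Hz, 130 Hz, 170 Hz, 190 Hz.

110 Hz, 130 Hz, 170 Hz, 190 Hz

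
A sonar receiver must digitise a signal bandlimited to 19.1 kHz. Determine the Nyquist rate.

38.2 kHz

Nyquist rate = 2 × 19.1 kHz = 38.2 kHz.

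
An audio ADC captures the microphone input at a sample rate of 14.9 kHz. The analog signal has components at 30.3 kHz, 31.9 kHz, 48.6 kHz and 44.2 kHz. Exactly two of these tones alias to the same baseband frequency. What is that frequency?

fs/2 = 7.45 kHz.
30.3 kHz mod fs = 0.5 kHz.
0.5 kHz ≤ fs/2 = 7.45 kHz, appears at 0.5 kHz.
31.9 kHz mod fs = 2.1 kHz.
2.1 kHz ≤ fs/2 = 7.45 kHz, appears at 2.1 kHz.
48.6 kHz mod fs = 3.9 kHz.
3.9 kHz ≤ fs/2 = 7.45 kHz, appears at 3.9 kHz.
44.2 kHz mod fs = 14.4 kHz.
14.4 kHz > fs/2 = 7.45 kHz, folds to fs − 14.4 kHz = 0.5 kHz.
30.3 kHz and 44.2 kHz both map to 0.5 kHz.

0.5 kHz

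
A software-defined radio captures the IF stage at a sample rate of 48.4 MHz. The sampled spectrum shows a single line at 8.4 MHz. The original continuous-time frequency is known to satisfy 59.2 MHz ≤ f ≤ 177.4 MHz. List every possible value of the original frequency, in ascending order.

Frequencies that alias to 8.4 MHz are k·fs ± 8.4 MHz for integer k ≥ 0.
k=0: 8.4 MHz.
k=1: 40 MHz, 56.8 MHz.
k=2: 88.4 MHz, 105.2 MHz.
k=3: 136.8 MHz, 153.6 MHz.
k=4: 185.2 MHz, 202 MHz.
Within [59.2 MHz, 177.4 MHz]: 88.4 MHz, 105.2 MHz, 136.8 MHz, 153.6 MHz.

88.4 MHz, 105.2 MHz, 136.8 MHz, 153.6 MHz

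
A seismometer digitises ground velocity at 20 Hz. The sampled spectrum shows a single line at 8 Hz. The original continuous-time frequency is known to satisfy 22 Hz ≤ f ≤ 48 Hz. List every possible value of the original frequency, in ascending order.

Frequencies that alias to 8 Hz are k·fs ± 8 Hz for integer k ≥ 0.
k=0: 8 Hz.
k=1: 12 Hz, 28 Hz.
k=2: 32 Hz, 48 Hz.
k=3: 52 Hz, 68 Hz.
Within [22 Hz, 48 Hz]: 28 Hz, 32 Hz, 48 Hz.

28 Hz, 32 Hz, 48 Hz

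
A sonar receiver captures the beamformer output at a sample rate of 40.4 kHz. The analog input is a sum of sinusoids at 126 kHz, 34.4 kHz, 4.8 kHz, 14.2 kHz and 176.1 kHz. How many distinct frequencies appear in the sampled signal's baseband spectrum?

4

fs/2 = 20.2 kHz.
126 kHz mod fs = 4.8 kHz.
4.8 kHz ≤ fs/2 = 20.2 kHz, appears at 4.8 kHz.
34.4 kHz > fs/2 = 20.2 kHz, folds to fs − 34.4 kHz = 6 kHz.
4.8 kHz ≤ fs/2 = 20.2 kHz, passes unchanged.
14.2 kHz ≤ fs/2 = 20.2 kHz, passes unchanged.
176.1 kHz mod fs = 14.5 kHz.
14.5 kHz ≤ fs/2 = 20.2 kHz, appears at 14.5 kHz.
Distinct values: {4.8 kHz, 6 kHz, 14.2 kHz, 14.5 kHz} → 4.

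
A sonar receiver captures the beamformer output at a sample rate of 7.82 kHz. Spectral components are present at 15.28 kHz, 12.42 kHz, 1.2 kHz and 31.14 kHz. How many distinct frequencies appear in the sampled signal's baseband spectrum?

4

fs/2 = 3.91 kHz.
15.28 kHz mod fs = 7.46 kHz.
7.46 kHz > fs/2 = 3.91 kHz, folds to fs − 7.46 kHz = 0.36 kHz.
12.42 kHz mod fs = 4.6 kHz.
4.6 kHz > fs/2 = 3.91 kHz, folds to fs − 4.6 kHz = 3.22 kHz.
1.2 kHz ≤ fs/2 = 3.91 kHz, passes unchanged.
31.14 kHz mod fs = 7.68 kHz.
7.68 kHz > fs/2 = 3.91 kHz, folds to fs − 7.68 kHz = 0.14 kHz.
Distinct values: {0.14 kHz, 0.36 kHz, 1.2 kHz, 3.22 kHz} → 4.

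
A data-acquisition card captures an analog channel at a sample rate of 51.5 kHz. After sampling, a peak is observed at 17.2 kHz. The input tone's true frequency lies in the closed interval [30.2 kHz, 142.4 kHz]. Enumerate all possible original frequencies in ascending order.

34.3 kHz, 68.7 kHz, 85.8 kHz, 120.2 kHz, 137.3 kHz

Frequencies that alias to 17.2 kHz are k·fs ± 17.2 kHz for integer k ≥ 0.
k=0: 17.2 kHz.
k=1: 34.3 kHz, 68.7 kHz.
k=2: 85.8 kHz, 120.2 kHz.
k=3: 137.3 kHz, 171.7 kHz.
k=4: 188.8 kHz, 223.2 kHz.
Within [30.2 kHz, 142.4 kHz]: 34.3 kHz, 68.7 kHz, 85.8 kHz, 120.2 kHz, 137.3 kHz.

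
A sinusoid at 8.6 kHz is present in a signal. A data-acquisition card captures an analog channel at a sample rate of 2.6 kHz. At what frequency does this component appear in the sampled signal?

8.6 kHz mod fs = 0.8 kHz.
0.8 kHz ≤ fs/2 = 1.3 kHz, appears at 0.8 kHz.

0.8 kHz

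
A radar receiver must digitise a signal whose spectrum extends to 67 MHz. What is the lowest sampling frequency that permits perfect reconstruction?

Nyquist rate = 2 × 67 MHz = 134 MHz.

134 MHz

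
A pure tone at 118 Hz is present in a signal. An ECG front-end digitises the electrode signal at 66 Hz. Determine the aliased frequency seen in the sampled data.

14 Hz

118 Hz mod fs = 52 Hz.
52 Hz > fs/2 = 33 Hz, folds to fs − 52 Hz = 14 Hz.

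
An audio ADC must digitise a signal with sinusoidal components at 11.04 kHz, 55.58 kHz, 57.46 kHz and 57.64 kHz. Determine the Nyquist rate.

115.28 kHz

Highest-frequency component: 57.64 kHz.
Nyquist rate = 2 × 57.64 kHz = 115.28 kHz.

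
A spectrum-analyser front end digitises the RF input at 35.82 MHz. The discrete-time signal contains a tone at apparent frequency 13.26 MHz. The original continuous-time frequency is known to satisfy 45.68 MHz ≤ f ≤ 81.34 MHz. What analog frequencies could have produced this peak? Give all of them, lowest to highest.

Frequencies that alias to 13.26 MHz are k·fs ± 13.26 MHz for integer k ≥ 0.
k=0: 13.26 MHz.
k=1: 22.56 MHz, 49.08 MHz.
k=2: 58.38 MHz, 84.9 MHz.
k=3: 94.2 MHz, 120.72 MHz.
Within [45.68 MHz, 81.34 MHz]: 49.08 MHz, 58.38 MHz.

49.08 MHz, 58.38 MHz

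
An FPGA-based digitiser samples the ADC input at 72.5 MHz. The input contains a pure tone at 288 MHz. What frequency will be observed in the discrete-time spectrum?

2 MHz

288 MHz mod fs = 70.5 MHz.
70.5 MHz > fs/2 = 36.25 MHz, folds to fs − 70.5 MHz = 2 MHz.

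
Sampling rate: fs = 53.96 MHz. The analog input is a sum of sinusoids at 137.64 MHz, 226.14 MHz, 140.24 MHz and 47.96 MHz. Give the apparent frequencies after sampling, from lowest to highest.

6 MHz, 10.3 MHz, 21.64 MHz, 24.24 MHz

fs/2 = 26.98 MHz.
137.64 MHz mod fs = 29.72 MHz.
29.72 MHz > fs/2 = 26.98 MHz, folds to fs − 29.72 MHz = 24.24 MHz.
226.14 MHz mod fs = 10.3 MHz.
10.3 MHz ≤ fs/2 = 26.98 MHz, appears at 10.3 MHz.
140.24 MHz mod fs = 32.32 MHz.
32.32 MHz > fs/2 = 26.98 MHz, folds to fs − 32.32 MHz = 21.64 MHz.
47.96 MHz > fs/2 = 26.98 MHz, folds to fs − 47.96 MHz = 6 MHz.
Distinct values: {6 MHz, 10.3 MHz, 21.64 MHz, 24.24 MHz}.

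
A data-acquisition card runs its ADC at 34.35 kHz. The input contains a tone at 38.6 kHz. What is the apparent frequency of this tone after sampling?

4.25 kHz

38.6 kHz mod fs = 4.25 kHz.
4.25 kHz ≤ fs/2 = 17.175 kHz, appears at 4.25 kHz.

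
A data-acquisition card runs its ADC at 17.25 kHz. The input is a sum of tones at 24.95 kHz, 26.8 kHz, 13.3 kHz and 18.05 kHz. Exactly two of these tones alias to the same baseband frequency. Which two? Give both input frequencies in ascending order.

24.95 kHz, 26.8 kHz

fs/2 = 8.625 kHz.
24.95 kHz mod fs = 7.7 kHz.
7.7 kHz ≤ fs/2 = 8.625 kHz, appears at 7.7 kHz.
26.8 kHz mod fs = 9.55 kHz.
9.55 kHz > fs/2 = 8.625 kHz, folds to fs − 9.55 kHz = 7.7 kHz.
13.3 kHz > fs/2 = 8.625 kHz, folds to fs − 13.3 kHz = 3.95 kHz.
18.05 kHz mod fs = 0.8 kHz.
0.8 kHz ≤ fs/2 = 8.625 kHz, appears at 0.8 kHz.
24.95 kHz and 26.8 kHz both map to 7.7 kHz.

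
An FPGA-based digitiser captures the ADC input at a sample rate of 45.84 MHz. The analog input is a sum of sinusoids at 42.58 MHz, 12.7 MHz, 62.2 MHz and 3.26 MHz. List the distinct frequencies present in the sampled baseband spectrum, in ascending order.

fs/2 = 22.92 MHz.
42.58 MHz > fs/2 = 22.92 MHz, folds to fs − 42.58 MHz = 3.26 MHz.
12.7 MHz ≤ fs/2 = 22.92 MHz, passes unchanged.
62.2 MHz mod fs = 16.36 MHz.
16.36 MHz ≤ fs/2 = 22.92 MHz, appears at 16.36 MHz.
3.26 MHz ≤ fs/2 = 22.92 MHz, passes unchanged.
Distinct values: {3.26 MHz, 12.7 MHz, 16.36 MHz}.

3.26 MHz, 12.7 MHz, 16.36 MHz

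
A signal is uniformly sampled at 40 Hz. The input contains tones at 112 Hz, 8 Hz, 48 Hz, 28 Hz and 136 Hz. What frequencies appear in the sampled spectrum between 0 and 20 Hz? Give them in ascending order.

8 Hz, 12 Hz, 16 Hz

fs/2 = 20 Hz.
112 Hz mod fs = 32 Hz.
32 Hz > fs/2 = 20 Hz, folds to fs − 32 Hz = 8 Hz.
8 Hz ≤ fs/2 = 20 Hz, passes unchanged.
48 Hz mod fs = 8 Hz.
8 Hz ≤ fs/2 = 20 Hz, appears at 8 Hz.
28 Hz > fs/2 = 20 Hz, folds to fs − 28 Hz = 12 Hz.
136 Hz mod fs = 16 Hz.
16 Hz ≤ fs/2 = 20 Hz, appears at 16 Hz.
Distinct values: {8 Hz, 12 Hz, 16 Hz}.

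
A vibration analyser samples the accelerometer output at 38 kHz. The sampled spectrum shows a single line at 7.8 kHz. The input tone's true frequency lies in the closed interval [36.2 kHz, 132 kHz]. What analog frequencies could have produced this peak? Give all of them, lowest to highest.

45.8 kHz, 68.2 kHz, 83.8 kHz, 106.2 kHz, 121.8 kHz

Frequencies that alias to 7.8 kHz are k·fs ± 7.8 kHz for integer k ≥ 0.
k=0: 7.8 kHz.
k=1: 30.2 kHz, 45.8 kHz.
k=2: 68.2 kHz, 83.8 kHz.
k=3: 106.2 kHz, 121.8 kHz.
k=4: 144.2 kHz, 159.8 kHz.
Within [36.2 kHz, 132 kHz]: 45.8 kHz, 68.2 kHz, 83.8 kHz, 106.2 kHz, 121.8 kHz.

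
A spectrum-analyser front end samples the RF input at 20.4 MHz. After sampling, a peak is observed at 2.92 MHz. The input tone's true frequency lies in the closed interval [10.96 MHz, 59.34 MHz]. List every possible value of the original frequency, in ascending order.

17.48 MHz, 23.32 MHz, 37.88 MHz, 43.72 MHz, 58.28 MHz

Frequencies that alias to 2.92 MHz are k·fs ± 2.92 MHz for integer k ≥ 0.
k=0: 2.92 MHz.
k=1: 17.48 MHz, 23.32 MHz.
k=2: 37.88 MHz, 43.72 MHz.
k=3: 58.28 MHz, 64.12 MHz.
k=4: 78.68 MHz, 84.52 MHz.
Within [10.96 MHz, 59.34 MHz]: 17.48 MHz, 23.32 MHz, 37.88 MHz, 43.72 MHz, 58.28 MHz.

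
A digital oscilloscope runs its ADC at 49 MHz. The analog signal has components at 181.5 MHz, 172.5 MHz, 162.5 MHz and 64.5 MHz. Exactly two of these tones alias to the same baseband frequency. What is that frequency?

fs/2 = 24.5 MHz.
181.5 MHz mod fs = 34.5 MHz.
34.5 MHz > fs/2 = 24.5 MHz, folds to fs − 34.5 MHz = 14.5 MHz.
172.5 MHz mod fs = 25.5 MHz.
25.5 MHz > fs/2 = 24.5 MHz, folds to fs − 25.5 MHz = 23.5 MHz.
162.5 MHz mod fs = 15.5 MHz.
15.5 MHz ≤ fs/2 = 24.5 MHz, appears at 15.5 MHz.
64.5 MHz mod fs = 15.5 MHz.
15.5 MHz ≤ fs/2 = 24.5 MHz, appears at 15.5 MHz.
64.5 MHz and 162.5 MHz both map to 15.5 MHz.

15.5 MHz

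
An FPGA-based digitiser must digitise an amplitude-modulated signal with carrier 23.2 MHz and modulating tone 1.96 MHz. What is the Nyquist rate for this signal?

AM sidebands sit at fc ± fm = 21.24 MHz and 25.16 MHz.
Highest-frequency component: 25.16 MHz.
Nyquist rate = 2 × 25.16 MHz = 50.32 MHz.

50.32 MHz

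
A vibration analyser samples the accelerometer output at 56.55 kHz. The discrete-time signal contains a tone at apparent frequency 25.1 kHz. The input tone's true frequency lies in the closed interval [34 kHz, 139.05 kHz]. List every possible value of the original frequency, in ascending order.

81.65 kHz, 88 kHz, 138.2 kHz

Frequencies that alias to 25.1 kHz are k·fs ± 25.1 kHz for integer k ≥ 0.
k=0: 25.1 kHz.
k=1: 31.45 kHz, 81.65 kHz.
k=2: 88 kHz, 138.2 kHz.
k=3: 144.55 kHz, 194.75 kHz.
Within [34 kHz, 139.05 kHz]: 81.65 kHz, 88 kHz, 138.2 kHz.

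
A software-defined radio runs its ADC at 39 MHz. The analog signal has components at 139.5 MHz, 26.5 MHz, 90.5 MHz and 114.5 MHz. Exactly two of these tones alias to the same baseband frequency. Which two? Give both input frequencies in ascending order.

26.5 MHz, 90.5 MHz

fs/2 = 19.5 MHz.
139.5 MHz mod fs = 22.5 MHz.
22.5 MHz > fs/2 = 19.5 MHz, folds to fs − 22.5 MHz = 16.5 MHz.
26.5 MHz > fs/2 = 19.5 MHz, folds to fs − 26.5 MHz = 12.5 MHz.
90.5 MHz mod fs = 12.5 MHz.
12.5 MHz ≤ fs/2 = 19.5 MHz, appears at 12.5 MHz.
114.5 MHz mod fs = 36.5 MHz.
36.5 MHz > fs/2 = 19.5 MHz, folds to fs − 36.5 MHz = 2.5 MHz.
26.5 MHz and 90.5 MHz both map to 12.5 MHz.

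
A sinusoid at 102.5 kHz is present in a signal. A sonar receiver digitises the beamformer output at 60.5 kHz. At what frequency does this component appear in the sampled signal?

18.5 kHz

102.5 kHz mod fs = 42 kHz.
42 kHz > fs/2 = 30.25 kHz, folds to fs − 42 kHz = 18.5 kHz.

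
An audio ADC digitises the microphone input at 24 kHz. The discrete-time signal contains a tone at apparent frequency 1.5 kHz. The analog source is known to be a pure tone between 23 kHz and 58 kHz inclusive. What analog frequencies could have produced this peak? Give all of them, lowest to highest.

25.5 kHz, 46.5 kHz, 49.5 kHz

Frequencies that alias to 1.5 kHz are k·fs ± 1.5 kHz for integer k ≥ 0.
k=0: 1.5 kHz.
k=1: 22.5 kHz, 25.5 kHz.
k=2: 46.5 kHz, 49.5 kHz.
k=3: 70.5 kHz, 73.5 kHz.
Within [23 kHz, 58 kHz]: 25.5 kHz, 46.5 kHz, 49.5 kHz.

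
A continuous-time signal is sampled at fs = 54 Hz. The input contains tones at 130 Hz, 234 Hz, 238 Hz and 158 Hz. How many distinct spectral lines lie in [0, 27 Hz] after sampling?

3

fs/2 = 27 Hz.
130 Hz mod fs = 22 Hz.
22 Hz ≤ fs/2 = 27 Hz, appears at 22 Hz.
234 Hz mod fs = 18 Hz.
18 Hz ≤ fs/2 = 27 Hz, appears at 18 Hz.
238 Hz mod fs = 22 Hz.
22 Hz ≤ fs/2 = 27 Hz, appears at 22 Hz.
158 Hz mod fs = 50 Hz.
50 Hz > fs/2 = 27 Hz, folds to fs − 50 Hz = 4 Hz.
Distinct values: {4 Hz, 18 Hz, 22 Hz} → 3.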